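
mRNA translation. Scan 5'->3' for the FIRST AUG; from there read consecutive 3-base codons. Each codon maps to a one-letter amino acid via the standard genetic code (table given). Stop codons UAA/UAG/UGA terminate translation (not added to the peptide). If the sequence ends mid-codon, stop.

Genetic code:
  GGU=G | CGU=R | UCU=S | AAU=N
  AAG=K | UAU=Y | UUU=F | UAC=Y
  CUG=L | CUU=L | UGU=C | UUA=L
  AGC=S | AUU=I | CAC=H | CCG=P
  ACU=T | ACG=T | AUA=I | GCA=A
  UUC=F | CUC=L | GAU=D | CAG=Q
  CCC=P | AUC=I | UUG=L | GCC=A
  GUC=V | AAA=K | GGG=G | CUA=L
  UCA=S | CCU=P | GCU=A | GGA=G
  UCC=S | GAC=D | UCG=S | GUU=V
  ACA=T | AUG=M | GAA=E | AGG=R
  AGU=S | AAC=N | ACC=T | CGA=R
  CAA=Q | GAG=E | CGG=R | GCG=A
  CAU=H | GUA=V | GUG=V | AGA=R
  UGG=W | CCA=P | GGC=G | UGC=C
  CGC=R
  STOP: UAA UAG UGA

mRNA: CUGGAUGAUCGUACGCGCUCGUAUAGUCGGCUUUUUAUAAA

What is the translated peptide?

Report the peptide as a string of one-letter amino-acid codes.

Answer: MIVRARIVGFL

Derivation:
start AUG at pos 4
pos 4: AUG -> M; peptide=M
pos 7: AUC -> I; peptide=MI
pos 10: GUA -> V; peptide=MIV
pos 13: CGC -> R; peptide=MIVR
pos 16: GCU -> A; peptide=MIVRA
pos 19: CGU -> R; peptide=MIVRAR
pos 22: AUA -> I; peptide=MIVRARI
pos 25: GUC -> V; peptide=MIVRARIV
pos 28: GGC -> G; peptide=MIVRARIVG
pos 31: UUU -> F; peptide=MIVRARIVGF
pos 34: UUA -> L; peptide=MIVRARIVGFL
pos 37: UAA -> STOP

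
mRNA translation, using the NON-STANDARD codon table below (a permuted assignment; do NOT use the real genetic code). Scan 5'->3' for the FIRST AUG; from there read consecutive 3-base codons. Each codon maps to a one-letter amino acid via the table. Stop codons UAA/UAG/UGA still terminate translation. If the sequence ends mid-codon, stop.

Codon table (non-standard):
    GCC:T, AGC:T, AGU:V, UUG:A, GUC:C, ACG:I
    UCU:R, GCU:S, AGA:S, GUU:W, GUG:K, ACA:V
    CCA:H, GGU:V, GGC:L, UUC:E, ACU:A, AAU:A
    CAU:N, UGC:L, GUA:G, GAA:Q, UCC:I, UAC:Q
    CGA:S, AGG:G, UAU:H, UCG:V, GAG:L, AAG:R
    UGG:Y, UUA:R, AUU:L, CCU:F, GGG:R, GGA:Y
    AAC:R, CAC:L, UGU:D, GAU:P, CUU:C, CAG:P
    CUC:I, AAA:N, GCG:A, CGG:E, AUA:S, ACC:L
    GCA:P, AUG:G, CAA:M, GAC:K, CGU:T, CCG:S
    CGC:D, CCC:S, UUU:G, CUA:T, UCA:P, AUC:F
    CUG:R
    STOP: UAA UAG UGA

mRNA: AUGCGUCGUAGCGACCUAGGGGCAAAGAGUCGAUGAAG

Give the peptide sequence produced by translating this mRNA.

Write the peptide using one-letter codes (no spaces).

Answer: GTTTKTRPRVS

Derivation:
start AUG at pos 0
pos 0: AUG -> G; peptide=G
pos 3: CGU -> T; peptide=GT
pos 6: CGU -> T; peptide=GTT
pos 9: AGC -> T; peptide=GTTT
pos 12: GAC -> K; peptide=GTTTK
pos 15: CUA -> T; peptide=GTTTKT
pos 18: GGG -> R; peptide=GTTTKTR
pos 21: GCA -> P; peptide=GTTTKTRP
pos 24: AAG -> R; peptide=GTTTKTRPR
pos 27: AGU -> V; peptide=GTTTKTRPRV
pos 30: CGA -> S; peptide=GTTTKTRPRVS
pos 33: UGA -> STOP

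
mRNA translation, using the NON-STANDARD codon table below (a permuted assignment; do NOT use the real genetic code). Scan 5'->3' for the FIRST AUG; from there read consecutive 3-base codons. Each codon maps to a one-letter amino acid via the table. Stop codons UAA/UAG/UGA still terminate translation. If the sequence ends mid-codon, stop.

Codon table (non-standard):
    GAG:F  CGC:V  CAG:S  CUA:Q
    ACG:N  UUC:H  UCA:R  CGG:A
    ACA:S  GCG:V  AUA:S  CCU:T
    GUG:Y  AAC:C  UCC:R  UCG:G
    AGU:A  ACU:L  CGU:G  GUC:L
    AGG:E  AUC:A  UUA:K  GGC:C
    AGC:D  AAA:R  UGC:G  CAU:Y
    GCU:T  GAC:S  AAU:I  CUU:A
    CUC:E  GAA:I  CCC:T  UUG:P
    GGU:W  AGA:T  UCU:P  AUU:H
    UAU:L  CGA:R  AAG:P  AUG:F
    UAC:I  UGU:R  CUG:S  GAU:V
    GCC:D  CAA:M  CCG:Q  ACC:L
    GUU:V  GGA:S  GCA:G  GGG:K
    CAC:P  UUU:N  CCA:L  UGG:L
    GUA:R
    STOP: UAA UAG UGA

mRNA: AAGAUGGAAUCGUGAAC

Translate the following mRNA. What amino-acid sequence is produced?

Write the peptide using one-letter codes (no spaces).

Answer: FIG

Derivation:
start AUG at pos 3
pos 3: AUG -> F; peptide=F
pos 6: GAA -> I; peptide=FI
pos 9: UCG -> G; peptide=FIG
pos 12: UGA -> STOP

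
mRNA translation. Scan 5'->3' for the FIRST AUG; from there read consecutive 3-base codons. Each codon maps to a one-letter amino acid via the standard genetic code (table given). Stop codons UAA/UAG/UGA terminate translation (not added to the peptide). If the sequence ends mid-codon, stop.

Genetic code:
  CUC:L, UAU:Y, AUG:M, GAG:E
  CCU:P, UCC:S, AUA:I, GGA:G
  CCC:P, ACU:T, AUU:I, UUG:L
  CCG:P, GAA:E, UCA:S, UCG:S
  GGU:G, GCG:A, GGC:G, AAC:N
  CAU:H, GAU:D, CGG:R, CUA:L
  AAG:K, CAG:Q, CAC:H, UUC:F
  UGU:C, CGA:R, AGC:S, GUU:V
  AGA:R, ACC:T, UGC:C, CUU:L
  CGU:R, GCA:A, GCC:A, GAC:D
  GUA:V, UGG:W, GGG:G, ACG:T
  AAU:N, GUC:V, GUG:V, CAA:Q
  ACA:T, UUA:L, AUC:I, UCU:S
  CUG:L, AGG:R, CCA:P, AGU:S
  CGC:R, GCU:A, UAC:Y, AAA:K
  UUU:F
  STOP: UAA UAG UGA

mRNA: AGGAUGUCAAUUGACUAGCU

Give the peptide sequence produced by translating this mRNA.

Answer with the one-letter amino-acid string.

start AUG at pos 3
pos 3: AUG -> M; peptide=M
pos 6: UCA -> S; peptide=MS
pos 9: AUU -> I; peptide=MSI
pos 12: GAC -> D; peptide=MSID
pos 15: UAG -> STOP

Answer: MSID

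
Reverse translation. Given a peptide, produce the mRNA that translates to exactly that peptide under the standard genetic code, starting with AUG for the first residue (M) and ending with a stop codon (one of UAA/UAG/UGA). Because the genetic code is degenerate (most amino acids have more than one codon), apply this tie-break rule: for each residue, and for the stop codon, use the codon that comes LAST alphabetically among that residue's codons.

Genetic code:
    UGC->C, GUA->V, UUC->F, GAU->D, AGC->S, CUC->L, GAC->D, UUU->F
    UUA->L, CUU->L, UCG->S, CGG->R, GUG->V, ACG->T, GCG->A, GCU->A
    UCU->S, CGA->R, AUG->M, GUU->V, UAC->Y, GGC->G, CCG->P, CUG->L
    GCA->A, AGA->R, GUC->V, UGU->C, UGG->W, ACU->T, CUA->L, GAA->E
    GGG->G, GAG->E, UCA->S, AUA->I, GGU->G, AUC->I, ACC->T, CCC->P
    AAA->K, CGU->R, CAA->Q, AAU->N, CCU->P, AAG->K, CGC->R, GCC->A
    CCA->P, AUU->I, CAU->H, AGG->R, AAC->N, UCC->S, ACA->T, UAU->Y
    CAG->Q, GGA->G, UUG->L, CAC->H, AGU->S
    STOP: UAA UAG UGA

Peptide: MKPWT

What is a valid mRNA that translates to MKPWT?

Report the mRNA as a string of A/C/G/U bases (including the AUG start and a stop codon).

residue 1: M -> AUG (start codon)
residue 2: K codons sorted = AAA,AAG -> pick last = AAG
residue 3: P codons sorted = CCA,CCC,CCG,CCU -> pick last = CCU
residue 4: W -> UGG (only codon)
residue 5: T codons sorted = ACA,ACC,ACG,ACU -> pick last = ACU
terminator: stop codons sorted = UAA,UAG,UGA -> pick last = UGA

Answer: mRNA: AUGAAGCCUUGGACUUGA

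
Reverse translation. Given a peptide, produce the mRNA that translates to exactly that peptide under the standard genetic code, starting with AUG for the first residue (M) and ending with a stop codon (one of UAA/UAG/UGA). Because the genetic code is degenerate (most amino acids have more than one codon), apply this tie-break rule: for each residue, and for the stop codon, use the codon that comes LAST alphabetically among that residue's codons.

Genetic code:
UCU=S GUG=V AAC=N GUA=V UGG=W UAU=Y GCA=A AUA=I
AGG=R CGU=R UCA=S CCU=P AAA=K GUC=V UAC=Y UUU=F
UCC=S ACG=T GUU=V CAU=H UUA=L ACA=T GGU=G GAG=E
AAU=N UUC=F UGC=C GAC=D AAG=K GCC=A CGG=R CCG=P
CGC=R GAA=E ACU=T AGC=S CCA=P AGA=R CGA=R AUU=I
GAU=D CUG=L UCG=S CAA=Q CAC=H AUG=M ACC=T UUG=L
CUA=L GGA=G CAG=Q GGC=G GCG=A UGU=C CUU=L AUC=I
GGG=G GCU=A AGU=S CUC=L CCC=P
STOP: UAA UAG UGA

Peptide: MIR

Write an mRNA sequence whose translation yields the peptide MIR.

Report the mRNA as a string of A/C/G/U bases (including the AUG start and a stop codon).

residue 1: M -> AUG (start codon)
residue 2: I codons sorted = AUA,AUC,AUU -> pick last = AUU
residue 3: R codons sorted = AGA,AGG,CGA,CGC,CGG,CGU -> pick last = CGU
terminator: stop codons sorted = UAA,UAG,UGA -> pick last = UGA

Answer: mRNA: AUGAUUCGUUGA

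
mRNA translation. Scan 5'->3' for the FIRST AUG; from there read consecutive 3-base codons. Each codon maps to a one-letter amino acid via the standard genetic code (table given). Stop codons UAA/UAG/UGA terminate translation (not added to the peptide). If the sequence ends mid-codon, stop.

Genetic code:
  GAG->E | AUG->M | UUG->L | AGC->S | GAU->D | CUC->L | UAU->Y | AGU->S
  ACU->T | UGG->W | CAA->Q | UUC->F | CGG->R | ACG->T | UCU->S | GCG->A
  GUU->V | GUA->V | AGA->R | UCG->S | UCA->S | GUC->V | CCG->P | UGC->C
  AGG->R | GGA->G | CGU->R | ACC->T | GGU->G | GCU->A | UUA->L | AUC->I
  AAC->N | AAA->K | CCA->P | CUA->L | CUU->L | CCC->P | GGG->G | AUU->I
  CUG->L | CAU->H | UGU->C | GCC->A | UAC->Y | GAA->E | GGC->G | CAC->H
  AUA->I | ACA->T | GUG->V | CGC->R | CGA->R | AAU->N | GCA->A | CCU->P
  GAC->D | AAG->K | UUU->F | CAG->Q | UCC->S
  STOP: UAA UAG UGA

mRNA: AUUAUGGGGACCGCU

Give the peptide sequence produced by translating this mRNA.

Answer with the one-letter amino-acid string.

Answer: MGTA

Derivation:
start AUG at pos 3
pos 3: AUG -> M; peptide=M
pos 6: GGG -> G; peptide=MG
pos 9: ACC -> T; peptide=MGT
pos 12: GCU -> A; peptide=MGTA
pos 15: only 0 nt remain (<3), stop (end of mRNA)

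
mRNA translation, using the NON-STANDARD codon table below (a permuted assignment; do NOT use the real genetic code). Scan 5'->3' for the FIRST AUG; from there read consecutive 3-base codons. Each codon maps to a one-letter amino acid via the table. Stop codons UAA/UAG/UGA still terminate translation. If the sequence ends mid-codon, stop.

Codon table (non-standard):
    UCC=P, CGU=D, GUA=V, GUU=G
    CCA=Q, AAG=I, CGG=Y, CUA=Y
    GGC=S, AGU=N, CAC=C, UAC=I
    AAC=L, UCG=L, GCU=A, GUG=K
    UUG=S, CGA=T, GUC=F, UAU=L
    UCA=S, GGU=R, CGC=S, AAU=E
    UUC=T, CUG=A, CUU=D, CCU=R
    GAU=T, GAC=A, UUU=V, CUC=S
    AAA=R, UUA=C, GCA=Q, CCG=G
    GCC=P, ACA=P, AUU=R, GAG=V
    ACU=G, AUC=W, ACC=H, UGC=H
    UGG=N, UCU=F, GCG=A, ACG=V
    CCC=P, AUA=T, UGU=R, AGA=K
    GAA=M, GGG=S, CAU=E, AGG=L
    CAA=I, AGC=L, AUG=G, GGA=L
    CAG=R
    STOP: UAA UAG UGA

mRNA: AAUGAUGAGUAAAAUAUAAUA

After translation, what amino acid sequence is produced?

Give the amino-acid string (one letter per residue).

Answer: GGNRT

Derivation:
start AUG at pos 1
pos 1: AUG -> G; peptide=G
pos 4: AUG -> G; peptide=GG
pos 7: AGU -> N; peptide=GGN
pos 10: AAA -> R; peptide=GGNR
pos 13: AUA -> T; peptide=GGNRT
pos 16: UAA -> STOP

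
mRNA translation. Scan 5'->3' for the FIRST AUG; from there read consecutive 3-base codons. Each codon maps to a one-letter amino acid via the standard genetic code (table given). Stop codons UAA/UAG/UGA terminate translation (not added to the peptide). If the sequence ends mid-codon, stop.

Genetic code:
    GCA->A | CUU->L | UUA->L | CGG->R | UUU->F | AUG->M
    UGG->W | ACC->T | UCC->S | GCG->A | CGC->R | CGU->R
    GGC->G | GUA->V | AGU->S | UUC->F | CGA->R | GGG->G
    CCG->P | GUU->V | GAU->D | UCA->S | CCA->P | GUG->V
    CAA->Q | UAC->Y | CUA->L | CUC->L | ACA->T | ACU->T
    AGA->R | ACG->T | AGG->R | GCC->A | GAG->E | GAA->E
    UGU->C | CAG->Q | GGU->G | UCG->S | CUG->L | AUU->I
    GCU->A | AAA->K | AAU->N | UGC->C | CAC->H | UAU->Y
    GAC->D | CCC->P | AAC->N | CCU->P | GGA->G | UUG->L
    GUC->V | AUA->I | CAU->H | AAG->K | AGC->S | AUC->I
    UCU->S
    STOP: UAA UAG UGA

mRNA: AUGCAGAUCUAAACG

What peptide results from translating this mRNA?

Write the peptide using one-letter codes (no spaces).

start AUG at pos 0
pos 0: AUG -> M; peptide=M
pos 3: CAG -> Q; peptide=MQ
pos 6: AUC -> I; peptide=MQI
pos 9: UAA -> STOP

Answer: MQI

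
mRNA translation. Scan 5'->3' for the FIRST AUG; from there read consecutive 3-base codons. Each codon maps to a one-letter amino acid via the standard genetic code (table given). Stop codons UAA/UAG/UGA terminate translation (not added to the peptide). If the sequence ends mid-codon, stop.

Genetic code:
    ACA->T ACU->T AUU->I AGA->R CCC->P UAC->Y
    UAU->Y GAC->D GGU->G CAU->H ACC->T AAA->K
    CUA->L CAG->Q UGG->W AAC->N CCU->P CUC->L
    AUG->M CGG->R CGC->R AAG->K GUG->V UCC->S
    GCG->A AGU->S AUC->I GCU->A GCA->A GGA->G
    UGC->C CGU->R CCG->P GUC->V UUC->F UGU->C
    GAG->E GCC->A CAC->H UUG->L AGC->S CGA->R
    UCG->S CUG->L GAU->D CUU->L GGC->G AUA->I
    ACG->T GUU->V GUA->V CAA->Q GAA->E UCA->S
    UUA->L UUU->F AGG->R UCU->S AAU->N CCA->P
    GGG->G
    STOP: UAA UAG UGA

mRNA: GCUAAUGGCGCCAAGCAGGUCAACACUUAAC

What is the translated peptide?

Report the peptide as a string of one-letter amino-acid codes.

Answer: MAPSRSTLN

Derivation:
start AUG at pos 4
pos 4: AUG -> M; peptide=M
pos 7: GCG -> A; peptide=MA
pos 10: CCA -> P; peptide=MAP
pos 13: AGC -> S; peptide=MAPS
pos 16: AGG -> R; peptide=MAPSR
pos 19: UCA -> S; peptide=MAPSRS
pos 22: ACA -> T; peptide=MAPSRST
pos 25: CUU -> L; peptide=MAPSRSTL
pos 28: AAC -> N; peptide=MAPSRSTLN
pos 31: only 0 nt remain (<3), stop (end of mRNA)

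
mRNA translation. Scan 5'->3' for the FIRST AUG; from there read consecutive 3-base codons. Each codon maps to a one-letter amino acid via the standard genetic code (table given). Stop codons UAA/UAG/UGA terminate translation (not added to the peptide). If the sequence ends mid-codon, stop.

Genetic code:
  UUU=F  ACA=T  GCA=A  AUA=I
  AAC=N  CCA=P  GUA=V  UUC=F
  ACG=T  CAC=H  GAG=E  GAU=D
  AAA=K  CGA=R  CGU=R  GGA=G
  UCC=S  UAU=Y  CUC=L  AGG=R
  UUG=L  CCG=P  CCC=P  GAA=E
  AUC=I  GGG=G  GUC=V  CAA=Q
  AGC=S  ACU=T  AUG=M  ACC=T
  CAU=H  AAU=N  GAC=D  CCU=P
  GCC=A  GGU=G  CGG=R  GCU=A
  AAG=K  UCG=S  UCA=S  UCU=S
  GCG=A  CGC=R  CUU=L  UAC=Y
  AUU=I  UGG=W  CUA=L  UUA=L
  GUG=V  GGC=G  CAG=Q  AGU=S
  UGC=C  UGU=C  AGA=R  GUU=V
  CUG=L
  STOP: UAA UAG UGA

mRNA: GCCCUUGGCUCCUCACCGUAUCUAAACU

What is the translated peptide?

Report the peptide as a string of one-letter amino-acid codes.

no AUG start codon found

Answer: (empty: no AUG start codon)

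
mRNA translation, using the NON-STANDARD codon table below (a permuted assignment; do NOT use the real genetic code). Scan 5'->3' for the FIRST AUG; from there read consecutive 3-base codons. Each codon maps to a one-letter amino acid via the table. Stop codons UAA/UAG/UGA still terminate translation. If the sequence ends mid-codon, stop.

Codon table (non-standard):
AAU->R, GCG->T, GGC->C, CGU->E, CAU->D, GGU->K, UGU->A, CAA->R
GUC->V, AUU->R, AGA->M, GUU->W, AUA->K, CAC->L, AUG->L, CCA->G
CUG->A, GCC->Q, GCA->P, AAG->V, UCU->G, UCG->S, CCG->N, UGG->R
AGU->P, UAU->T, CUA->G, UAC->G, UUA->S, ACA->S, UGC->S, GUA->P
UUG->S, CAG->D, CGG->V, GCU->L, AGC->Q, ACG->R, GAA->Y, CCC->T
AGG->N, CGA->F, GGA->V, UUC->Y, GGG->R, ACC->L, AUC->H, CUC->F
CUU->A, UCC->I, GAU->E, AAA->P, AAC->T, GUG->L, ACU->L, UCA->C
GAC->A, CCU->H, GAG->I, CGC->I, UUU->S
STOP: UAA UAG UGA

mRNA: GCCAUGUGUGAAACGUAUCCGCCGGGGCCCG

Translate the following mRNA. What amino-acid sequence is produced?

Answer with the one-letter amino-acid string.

Answer: LAYRTNNRT

Derivation:
start AUG at pos 3
pos 3: AUG -> L; peptide=L
pos 6: UGU -> A; peptide=LA
pos 9: GAA -> Y; peptide=LAY
pos 12: ACG -> R; peptide=LAYR
pos 15: UAU -> T; peptide=LAYRT
pos 18: CCG -> N; peptide=LAYRTN
pos 21: CCG -> N; peptide=LAYRTNN
pos 24: GGG -> R; peptide=LAYRTNNR
pos 27: CCC -> T; peptide=LAYRTNNRT
pos 30: only 1 nt remain (<3), stop (end of mRNA)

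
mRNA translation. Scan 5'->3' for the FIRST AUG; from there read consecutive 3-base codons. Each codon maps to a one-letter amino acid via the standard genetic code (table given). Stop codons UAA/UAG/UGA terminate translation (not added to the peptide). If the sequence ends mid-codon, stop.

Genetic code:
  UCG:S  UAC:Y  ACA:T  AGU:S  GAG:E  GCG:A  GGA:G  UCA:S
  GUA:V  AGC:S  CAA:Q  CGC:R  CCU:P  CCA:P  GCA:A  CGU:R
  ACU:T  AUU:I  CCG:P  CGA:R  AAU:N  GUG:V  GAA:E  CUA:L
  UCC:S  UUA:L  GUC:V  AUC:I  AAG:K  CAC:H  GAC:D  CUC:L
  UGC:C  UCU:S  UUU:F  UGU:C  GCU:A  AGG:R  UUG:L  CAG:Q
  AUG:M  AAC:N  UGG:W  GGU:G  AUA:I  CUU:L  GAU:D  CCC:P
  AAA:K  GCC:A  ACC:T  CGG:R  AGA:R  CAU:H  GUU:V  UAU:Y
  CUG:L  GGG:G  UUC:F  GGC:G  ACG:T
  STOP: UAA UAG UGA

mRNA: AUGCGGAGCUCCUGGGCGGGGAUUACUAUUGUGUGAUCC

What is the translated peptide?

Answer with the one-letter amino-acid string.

start AUG at pos 0
pos 0: AUG -> M; peptide=M
pos 3: CGG -> R; peptide=MR
pos 6: AGC -> S; peptide=MRS
pos 9: UCC -> S; peptide=MRSS
pos 12: UGG -> W; peptide=MRSSW
pos 15: GCG -> A; peptide=MRSSWA
pos 18: GGG -> G; peptide=MRSSWAG
pos 21: AUU -> I; peptide=MRSSWAGI
pos 24: ACU -> T; peptide=MRSSWAGIT
pos 27: AUU -> I; peptide=MRSSWAGITI
pos 30: GUG -> V; peptide=MRSSWAGITIV
pos 33: UGA -> STOP

Answer: MRSSWAGITIV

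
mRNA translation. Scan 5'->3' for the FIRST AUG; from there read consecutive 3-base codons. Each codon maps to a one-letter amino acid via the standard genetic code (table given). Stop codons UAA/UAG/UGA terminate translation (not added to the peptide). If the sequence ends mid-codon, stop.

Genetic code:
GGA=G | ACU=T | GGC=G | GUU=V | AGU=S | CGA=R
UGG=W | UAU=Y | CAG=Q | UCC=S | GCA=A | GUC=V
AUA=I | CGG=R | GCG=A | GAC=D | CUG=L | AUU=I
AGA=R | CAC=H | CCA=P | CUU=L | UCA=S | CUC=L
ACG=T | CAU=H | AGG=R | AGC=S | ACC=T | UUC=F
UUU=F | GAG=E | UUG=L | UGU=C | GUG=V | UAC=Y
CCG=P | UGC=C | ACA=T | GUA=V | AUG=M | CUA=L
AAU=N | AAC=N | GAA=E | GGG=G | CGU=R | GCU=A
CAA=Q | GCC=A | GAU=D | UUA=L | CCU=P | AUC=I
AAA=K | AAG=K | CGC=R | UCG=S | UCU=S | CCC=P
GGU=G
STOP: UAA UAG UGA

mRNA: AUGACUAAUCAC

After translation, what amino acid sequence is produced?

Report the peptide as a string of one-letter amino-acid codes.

Answer: MTNH

Derivation:
start AUG at pos 0
pos 0: AUG -> M; peptide=M
pos 3: ACU -> T; peptide=MT
pos 6: AAU -> N; peptide=MTN
pos 9: CAC -> H; peptide=MTNH
pos 12: only 0 nt remain (<3), stop (end of mRNA)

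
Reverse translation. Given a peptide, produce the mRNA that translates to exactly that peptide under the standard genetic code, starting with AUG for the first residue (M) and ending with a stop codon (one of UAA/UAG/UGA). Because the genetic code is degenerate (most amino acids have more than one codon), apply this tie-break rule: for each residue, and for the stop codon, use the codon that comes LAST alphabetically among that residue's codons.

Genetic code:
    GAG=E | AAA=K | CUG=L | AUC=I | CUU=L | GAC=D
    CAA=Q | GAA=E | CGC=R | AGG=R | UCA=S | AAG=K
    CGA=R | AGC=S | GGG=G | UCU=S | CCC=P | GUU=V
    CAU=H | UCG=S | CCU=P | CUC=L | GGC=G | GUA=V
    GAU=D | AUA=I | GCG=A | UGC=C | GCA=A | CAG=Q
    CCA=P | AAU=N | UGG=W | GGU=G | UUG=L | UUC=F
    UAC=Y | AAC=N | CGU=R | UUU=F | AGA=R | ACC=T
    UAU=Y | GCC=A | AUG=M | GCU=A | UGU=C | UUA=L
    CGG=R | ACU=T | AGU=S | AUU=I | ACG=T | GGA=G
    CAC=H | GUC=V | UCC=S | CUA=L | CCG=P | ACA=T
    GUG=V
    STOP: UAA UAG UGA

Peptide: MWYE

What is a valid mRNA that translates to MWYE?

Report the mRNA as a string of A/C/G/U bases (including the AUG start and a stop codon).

Answer: mRNA: AUGUGGUAUGAGUGA

Derivation:
residue 1: M -> AUG (start codon)
residue 2: W -> UGG (only codon)
residue 3: Y codons sorted = UAC,UAU -> pick last = UAU
residue 4: E codons sorted = GAA,GAG -> pick last = GAG
terminator: stop codons sorted = UAA,UAG,UGA -> pick last = UGA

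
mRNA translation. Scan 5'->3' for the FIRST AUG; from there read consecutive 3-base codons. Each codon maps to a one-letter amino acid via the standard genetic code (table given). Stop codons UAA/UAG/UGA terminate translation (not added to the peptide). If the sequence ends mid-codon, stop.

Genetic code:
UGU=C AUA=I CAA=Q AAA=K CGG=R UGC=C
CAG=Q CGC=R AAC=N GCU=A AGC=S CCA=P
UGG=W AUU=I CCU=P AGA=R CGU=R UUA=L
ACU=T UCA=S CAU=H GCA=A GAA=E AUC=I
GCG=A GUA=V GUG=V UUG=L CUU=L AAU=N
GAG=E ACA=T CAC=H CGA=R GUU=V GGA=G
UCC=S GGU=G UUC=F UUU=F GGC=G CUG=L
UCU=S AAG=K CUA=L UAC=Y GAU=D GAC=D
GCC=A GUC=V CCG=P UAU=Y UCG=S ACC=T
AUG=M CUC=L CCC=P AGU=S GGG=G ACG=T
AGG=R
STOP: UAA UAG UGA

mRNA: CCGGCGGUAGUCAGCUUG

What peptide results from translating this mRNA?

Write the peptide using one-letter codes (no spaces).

no AUG start codon found

Answer: (empty: no AUG start codon)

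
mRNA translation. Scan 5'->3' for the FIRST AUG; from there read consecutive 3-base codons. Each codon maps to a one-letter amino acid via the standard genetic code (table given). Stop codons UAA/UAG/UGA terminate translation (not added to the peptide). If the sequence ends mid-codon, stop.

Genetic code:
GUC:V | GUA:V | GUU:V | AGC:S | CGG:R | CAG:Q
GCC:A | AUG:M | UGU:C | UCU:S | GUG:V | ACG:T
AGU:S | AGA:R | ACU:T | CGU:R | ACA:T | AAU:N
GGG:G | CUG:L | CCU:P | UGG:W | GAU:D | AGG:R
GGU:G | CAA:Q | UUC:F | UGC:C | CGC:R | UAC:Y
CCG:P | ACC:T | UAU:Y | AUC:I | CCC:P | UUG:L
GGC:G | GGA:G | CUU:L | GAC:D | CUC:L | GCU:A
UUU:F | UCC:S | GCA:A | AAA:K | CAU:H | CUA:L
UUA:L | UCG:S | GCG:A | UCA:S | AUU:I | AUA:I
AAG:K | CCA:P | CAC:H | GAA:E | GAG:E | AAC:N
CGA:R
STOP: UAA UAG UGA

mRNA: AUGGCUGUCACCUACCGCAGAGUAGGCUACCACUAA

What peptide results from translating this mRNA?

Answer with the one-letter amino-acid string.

start AUG at pos 0
pos 0: AUG -> M; peptide=M
pos 3: GCU -> A; peptide=MA
pos 6: GUC -> V; peptide=MAV
pos 9: ACC -> T; peptide=MAVT
pos 12: UAC -> Y; peptide=MAVTY
pos 15: CGC -> R; peptide=MAVTYR
pos 18: AGA -> R; peptide=MAVTYRR
pos 21: GUA -> V; peptide=MAVTYRRV
pos 24: GGC -> G; peptide=MAVTYRRVG
pos 27: UAC -> Y; peptide=MAVTYRRVGY
pos 30: CAC -> H; peptide=MAVTYRRVGYH
pos 33: UAA -> STOP

Answer: MAVTYRRVGYH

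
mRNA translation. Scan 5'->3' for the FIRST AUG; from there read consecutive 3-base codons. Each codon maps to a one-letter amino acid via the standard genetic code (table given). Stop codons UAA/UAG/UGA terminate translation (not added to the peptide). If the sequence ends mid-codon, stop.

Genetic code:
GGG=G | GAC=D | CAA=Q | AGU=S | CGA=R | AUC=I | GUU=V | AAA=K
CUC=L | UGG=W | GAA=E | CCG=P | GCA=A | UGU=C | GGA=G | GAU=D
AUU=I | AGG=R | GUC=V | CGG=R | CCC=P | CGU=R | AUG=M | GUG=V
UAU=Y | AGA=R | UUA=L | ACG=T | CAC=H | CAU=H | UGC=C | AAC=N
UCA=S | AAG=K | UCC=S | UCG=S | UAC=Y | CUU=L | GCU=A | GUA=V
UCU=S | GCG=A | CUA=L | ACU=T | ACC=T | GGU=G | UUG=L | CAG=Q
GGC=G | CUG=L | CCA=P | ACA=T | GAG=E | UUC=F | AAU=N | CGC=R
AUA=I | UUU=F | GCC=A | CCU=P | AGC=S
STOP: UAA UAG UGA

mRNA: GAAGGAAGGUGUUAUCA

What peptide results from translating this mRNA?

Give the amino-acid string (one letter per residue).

Answer: (empty: no AUG start codon)

Derivation:
no AUG start codon found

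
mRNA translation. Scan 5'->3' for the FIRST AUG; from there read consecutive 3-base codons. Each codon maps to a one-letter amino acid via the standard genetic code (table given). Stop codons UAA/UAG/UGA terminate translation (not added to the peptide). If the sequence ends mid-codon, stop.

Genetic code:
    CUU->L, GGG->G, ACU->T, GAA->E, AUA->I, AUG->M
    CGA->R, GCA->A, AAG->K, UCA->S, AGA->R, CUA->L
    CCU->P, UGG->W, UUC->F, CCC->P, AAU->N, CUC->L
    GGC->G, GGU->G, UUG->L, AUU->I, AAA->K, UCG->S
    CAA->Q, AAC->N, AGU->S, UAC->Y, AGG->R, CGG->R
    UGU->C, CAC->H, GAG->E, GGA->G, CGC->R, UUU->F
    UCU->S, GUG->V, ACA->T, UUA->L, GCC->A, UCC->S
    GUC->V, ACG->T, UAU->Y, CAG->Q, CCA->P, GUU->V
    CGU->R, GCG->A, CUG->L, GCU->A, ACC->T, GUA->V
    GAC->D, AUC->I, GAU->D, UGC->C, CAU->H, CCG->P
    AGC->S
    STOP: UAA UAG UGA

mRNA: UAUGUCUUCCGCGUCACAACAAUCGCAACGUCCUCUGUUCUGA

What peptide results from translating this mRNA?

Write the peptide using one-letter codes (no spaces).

start AUG at pos 1
pos 1: AUG -> M; peptide=M
pos 4: UCU -> S; peptide=MS
pos 7: UCC -> S; peptide=MSS
pos 10: GCG -> A; peptide=MSSA
pos 13: UCA -> S; peptide=MSSAS
pos 16: CAA -> Q; peptide=MSSASQ
pos 19: CAA -> Q; peptide=MSSASQQ
pos 22: UCG -> S; peptide=MSSASQQS
pos 25: CAA -> Q; peptide=MSSASQQSQ
pos 28: CGU -> R; peptide=MSSASQQSQR
pos 31: CCU -> P; peptide=MSSASQQSQRP
pos 34: CUG -> L; peptide=MSSASQQSQRPL
pos 37: UUC -> F; peptide=MSSASQQSQRPLF
pos 40: UGA -> STOP

Answer: MSSASQQSQRPLF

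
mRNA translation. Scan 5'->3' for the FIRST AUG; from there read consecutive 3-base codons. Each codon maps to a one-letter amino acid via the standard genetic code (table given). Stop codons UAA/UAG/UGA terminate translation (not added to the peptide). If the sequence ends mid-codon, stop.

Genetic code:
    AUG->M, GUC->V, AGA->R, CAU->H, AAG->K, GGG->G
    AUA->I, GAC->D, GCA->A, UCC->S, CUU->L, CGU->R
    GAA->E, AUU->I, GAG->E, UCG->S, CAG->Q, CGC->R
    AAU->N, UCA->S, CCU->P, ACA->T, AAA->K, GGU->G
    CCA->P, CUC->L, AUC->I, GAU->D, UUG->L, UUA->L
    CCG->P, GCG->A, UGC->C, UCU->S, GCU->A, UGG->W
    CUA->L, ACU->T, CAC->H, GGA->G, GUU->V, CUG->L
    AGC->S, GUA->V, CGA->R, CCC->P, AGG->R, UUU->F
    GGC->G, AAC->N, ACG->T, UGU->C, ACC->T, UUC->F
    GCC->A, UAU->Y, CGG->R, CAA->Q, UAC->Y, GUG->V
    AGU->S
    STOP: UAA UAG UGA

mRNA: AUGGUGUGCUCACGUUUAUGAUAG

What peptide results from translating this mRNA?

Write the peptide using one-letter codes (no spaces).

Answer: MVCSRL

Derivation:
start AUG at pos 0
pos 0: AUG -> M; peptide=M
pos 3: GUG -> V; peptide=MV
pos 6: UGC -> C; peptide=MVC
pos 9: UCA -> S; peptide=MVCS
pos 12: CGU -> R; peptide=MVCSR
pos 15: UUA -> L; peptide=MVCSRL
pos 18: UGA -> STOP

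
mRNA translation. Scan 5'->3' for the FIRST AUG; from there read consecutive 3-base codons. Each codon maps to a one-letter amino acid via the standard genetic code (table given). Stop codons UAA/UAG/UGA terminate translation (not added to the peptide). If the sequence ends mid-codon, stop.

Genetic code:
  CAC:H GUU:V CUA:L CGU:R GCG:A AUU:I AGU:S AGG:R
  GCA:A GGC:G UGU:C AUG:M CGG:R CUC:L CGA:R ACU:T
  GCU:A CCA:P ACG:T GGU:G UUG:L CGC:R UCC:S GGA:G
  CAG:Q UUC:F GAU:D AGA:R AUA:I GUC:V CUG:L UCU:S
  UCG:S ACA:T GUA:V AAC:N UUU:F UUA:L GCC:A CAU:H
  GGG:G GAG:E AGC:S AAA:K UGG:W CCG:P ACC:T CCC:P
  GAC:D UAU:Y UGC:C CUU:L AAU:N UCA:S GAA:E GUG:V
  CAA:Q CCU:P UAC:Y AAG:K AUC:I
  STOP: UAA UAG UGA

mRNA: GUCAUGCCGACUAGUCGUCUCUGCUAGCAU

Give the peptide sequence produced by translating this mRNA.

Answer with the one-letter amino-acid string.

start AUG at pos 3
pos 3: AUG -> M; peptide=M
pos 6: CCG -> P; peptide=MP
pos 9: ACU -> T; peptide=MPT
pos 12: AGU -> S; peptide=MPTS
pos 15: CGU -> R; peptide=MPTSR
pos 18: CUC -> L; peptide=MPTSRL
pos 21: UGC -> C; peptide=MPTSRLC
pos 24: UAG -> STOP

Answer: MPTSRLC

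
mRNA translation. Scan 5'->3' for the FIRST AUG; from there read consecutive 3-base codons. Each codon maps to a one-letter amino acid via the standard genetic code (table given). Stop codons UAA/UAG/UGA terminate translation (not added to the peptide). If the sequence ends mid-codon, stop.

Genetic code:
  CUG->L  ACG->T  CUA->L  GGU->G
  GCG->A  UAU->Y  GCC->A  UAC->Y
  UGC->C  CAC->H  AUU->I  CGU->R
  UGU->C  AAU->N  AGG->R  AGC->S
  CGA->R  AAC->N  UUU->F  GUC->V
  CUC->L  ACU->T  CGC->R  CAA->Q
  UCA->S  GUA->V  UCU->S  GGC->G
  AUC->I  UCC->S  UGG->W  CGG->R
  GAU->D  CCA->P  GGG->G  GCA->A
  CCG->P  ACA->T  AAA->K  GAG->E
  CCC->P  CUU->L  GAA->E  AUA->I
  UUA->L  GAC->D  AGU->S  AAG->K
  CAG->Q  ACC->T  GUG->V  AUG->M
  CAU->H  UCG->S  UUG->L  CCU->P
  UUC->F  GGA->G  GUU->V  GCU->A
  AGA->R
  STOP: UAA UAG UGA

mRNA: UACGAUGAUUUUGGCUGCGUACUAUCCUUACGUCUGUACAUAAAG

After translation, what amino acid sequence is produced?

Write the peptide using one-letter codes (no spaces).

start AUG at pos 4
pos 4: AUG -> M; peptide=M
pos 7: AUU -> I; peptide=MI
pos 10: UUG -> L; peptide=MIL
pos 13: GCU -> A; peptide=MILA
pos 16: GCG -> A; peptide=MILAA
pos 19: UAC -> Y; peptide=MILAAY
pos 22: UAU -> Y; peptide=MILAAYY
pos 25: CCU -> P; peptide=MILAAYYP
pos 28: UAC -> Y; peptide=MILAAYYPY
pos 31: GUC -> V; peptide=MILAAYYPYV
pos 34: UGU -> C; peptide=MILAAYYPYVC
pos 37: ACA -> T; peptide=MILAAYYPYVCT
pos 40: UAA -> STOP

Answer: MILAAYYPYVCT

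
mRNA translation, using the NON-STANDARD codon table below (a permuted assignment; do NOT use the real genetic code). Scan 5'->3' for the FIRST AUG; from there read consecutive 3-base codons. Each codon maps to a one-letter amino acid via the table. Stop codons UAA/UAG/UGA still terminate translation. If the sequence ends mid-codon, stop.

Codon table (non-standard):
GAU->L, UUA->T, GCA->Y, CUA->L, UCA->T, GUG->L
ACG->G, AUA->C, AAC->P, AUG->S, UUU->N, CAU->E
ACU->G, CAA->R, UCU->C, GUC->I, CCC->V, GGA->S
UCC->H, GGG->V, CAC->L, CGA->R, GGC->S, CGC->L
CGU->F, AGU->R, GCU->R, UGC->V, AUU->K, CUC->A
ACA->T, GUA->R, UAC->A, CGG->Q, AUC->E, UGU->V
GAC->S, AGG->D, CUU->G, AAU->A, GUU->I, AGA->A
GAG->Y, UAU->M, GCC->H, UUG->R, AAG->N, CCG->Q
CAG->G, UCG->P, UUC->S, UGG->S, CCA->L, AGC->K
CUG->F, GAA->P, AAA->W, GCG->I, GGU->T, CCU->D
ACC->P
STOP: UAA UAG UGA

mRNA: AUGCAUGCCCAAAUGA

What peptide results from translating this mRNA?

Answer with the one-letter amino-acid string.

start AUG at pos 0
pos 0: AUG -> S; peptide=S
pos 3: CAU -> E; peptide=SE
pos 6: GCC -> H; peptide=SEH
pos 9: CAA -> R; peptide=SEHR
pos 12: AUG -> S; peptide=SEHRS
pos 15: only 1 nt remain (<3), stop (end of mRNA)

Answer: SEHRS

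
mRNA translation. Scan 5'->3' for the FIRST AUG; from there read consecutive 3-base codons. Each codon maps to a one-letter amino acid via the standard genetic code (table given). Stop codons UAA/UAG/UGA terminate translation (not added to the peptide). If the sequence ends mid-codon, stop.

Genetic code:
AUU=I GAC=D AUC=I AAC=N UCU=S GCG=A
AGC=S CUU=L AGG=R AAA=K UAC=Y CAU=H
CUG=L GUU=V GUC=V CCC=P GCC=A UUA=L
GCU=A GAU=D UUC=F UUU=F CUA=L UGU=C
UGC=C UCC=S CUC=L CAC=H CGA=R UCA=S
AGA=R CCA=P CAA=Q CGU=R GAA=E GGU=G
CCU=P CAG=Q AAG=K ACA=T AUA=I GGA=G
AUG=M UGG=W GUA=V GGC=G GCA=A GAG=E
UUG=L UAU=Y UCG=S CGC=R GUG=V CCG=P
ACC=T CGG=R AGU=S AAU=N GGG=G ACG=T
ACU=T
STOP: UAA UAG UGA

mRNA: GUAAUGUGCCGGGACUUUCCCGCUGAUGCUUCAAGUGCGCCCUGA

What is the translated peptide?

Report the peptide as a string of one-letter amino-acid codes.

start AUG at pos 3
pos 3: AUG -> M; peptide=M
pos 6: UGC -> C; peptide=MC
pos 9: CGG -> R; peptide=MCR
pos 12: GAC -> D; peptide=MCRD
pos 15: UUU -> F; peptide=MCRDF
pos 18: CCC -> P; peptide=MCRDFP
pos 21: GCU -> A; peptide=MCRDFPA
pos 24: GAU -> D; peptide=MCRDFPAD
pos 27: GCU -> A; peptide=MCRDFPADA
pos 30: UCA -> S; peptide=MCRDFPADAS
pos 33: AGU -> S; peptide=MCRDFPADASS
pos 36: GCG -> A; peptide=MCRDFPADASSA
pos 39: CCC -> P; peptide=MCRDFPADASSAP
pos 42: UGA -> STOP

Answer: MCRDFPADASSAP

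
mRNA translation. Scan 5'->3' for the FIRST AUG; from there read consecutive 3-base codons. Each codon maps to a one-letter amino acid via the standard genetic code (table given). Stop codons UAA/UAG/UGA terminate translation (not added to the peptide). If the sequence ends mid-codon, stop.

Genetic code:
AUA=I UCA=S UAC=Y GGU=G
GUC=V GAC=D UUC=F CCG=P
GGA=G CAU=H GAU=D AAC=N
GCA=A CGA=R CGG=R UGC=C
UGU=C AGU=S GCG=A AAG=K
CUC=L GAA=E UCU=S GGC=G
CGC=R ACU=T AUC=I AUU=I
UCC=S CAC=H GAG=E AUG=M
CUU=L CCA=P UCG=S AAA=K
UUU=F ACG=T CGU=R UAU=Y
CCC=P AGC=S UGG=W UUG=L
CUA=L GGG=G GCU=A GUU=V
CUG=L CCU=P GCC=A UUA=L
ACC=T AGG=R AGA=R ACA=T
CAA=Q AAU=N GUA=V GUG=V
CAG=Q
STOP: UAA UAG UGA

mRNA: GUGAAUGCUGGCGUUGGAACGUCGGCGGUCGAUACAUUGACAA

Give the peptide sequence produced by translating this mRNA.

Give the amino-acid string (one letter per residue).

Answer: MLALERRRSIH

Derivation:
start AUG at pos 4
pos 4: AUG -> M; peptide=M
pos 7: CUG -> L; peptide=ML
pos 10: GCG -> A; peptide=MLA
pos 13: UUG -> L; peptide=MLAL
pos 16: GAA -> E; peptide=MLALE
pos 19: CGU -> R; peptide=MLALER
pos 22: CGG -> R; peptide=MLALERR
pos 25: CGG -> R; peptide=MLALERRR
pos 28: UCG -> S; peptide=MLALERRRS
pos 31: AUA -> I; peptide=MLALERRRSI
pos 34: CAU -> H; peptide=MLALERRRSIH
pos 37: UGA -> STOP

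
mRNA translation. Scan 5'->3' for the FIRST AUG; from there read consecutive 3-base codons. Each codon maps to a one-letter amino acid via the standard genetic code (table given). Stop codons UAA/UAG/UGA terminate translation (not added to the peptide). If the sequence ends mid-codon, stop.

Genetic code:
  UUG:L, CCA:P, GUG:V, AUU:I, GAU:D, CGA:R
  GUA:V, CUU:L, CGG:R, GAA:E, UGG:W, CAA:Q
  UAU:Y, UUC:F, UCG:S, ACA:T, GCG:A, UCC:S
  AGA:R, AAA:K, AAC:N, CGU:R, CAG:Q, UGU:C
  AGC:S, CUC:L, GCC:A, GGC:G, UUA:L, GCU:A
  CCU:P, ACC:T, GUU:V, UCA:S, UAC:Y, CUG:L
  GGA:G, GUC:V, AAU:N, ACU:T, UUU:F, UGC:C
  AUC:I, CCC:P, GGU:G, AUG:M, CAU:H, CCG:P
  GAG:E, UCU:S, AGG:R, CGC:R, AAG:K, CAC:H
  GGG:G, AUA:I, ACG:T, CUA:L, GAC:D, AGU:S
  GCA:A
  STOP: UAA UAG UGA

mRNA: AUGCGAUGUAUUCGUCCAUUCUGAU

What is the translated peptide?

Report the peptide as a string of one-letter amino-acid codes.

Answer: MRCIRPF

Derivation:
start AUG at pos 0
pos 0: AUG -> M; peptide=M
pos 3: CGA -> R; peptide=MR
pos 6: UGU -> C; peptide=MRC
pos 9: AUU -> I; peptide=MRCI
pos 12: CGU -> R; peptide=MRCIR
pos 15: CCA -> P; peptide=MRCIRP
pos 18: UUC -> F; peptide=MRCIRPF
pos 21: UGA -> STOP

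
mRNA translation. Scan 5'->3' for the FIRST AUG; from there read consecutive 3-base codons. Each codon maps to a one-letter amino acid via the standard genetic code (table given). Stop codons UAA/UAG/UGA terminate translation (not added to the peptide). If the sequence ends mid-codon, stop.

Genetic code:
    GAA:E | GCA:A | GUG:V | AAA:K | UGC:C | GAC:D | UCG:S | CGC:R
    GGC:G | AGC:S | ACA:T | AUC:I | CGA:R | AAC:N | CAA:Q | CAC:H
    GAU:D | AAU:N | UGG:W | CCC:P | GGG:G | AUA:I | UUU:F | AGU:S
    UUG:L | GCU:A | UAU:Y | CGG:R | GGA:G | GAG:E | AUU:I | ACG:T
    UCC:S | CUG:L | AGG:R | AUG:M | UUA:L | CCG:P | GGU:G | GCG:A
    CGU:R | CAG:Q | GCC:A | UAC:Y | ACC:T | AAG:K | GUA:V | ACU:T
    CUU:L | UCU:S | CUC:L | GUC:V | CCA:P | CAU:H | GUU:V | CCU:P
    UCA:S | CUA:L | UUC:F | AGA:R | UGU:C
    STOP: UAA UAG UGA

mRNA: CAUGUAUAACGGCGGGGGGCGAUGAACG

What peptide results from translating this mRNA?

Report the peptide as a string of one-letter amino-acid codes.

start AUG at pos 1
pos 1: AUG -> M; peptide=M
pos 4: UAU -> Y; peptide=MY
pos 7: AAC -> N; peptide=MYN
pos 10: GGC -> G; peptide=MYNG
pos 13: GGG -> G; peptide=MYNGG
pos 16: GGG -> G; peptide=MYNGGG
pos 19: CGA -> R; peptide=MYNGGGR
pos 22: UGA -> STOP

Answer: MYNGGGR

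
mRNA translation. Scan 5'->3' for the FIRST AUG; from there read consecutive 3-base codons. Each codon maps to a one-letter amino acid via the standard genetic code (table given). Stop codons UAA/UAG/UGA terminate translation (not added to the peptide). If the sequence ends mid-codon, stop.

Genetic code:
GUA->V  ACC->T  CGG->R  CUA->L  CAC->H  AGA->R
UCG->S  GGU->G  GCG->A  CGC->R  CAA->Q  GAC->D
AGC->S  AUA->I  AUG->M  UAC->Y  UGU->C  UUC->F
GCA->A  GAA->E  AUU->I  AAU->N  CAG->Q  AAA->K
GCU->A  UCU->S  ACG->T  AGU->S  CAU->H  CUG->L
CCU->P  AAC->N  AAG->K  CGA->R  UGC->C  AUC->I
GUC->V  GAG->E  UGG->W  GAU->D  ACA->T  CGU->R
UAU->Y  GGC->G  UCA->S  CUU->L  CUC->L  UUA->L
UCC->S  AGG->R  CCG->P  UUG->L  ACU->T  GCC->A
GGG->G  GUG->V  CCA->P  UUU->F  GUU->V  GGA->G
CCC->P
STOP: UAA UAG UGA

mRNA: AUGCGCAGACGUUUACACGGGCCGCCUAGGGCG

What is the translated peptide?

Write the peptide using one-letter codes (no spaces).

Answer: MRRRLHGPPRA

Derivation:
start AUG at pos 0
pos 0: AUG -> M; peptide=M
pos 3: CGC -> R; peptide=MR
pos 6: AGA -> R; peptide=MRR
pos 9: CGU -> R; peptide=MRRR
pos 12: UUA -> L; peptide=MRRRL
pos 15: CAC -> H; peptide=MRRRLH
pos 18: GGG -> G; peptide=MRRRLHG
pos 21: CCG -> P; peptide=MRRRLHGP
pos 24: CCU -> P; peptide=MRRRLHGPP
pos 27: AGG -> R; peptide=MRRRLHGPPR
pos 30: GCG -> A; peptide=MRRRLHGPPRA
pos 33: only 0 nt remain (<3), stop (end of mRNA)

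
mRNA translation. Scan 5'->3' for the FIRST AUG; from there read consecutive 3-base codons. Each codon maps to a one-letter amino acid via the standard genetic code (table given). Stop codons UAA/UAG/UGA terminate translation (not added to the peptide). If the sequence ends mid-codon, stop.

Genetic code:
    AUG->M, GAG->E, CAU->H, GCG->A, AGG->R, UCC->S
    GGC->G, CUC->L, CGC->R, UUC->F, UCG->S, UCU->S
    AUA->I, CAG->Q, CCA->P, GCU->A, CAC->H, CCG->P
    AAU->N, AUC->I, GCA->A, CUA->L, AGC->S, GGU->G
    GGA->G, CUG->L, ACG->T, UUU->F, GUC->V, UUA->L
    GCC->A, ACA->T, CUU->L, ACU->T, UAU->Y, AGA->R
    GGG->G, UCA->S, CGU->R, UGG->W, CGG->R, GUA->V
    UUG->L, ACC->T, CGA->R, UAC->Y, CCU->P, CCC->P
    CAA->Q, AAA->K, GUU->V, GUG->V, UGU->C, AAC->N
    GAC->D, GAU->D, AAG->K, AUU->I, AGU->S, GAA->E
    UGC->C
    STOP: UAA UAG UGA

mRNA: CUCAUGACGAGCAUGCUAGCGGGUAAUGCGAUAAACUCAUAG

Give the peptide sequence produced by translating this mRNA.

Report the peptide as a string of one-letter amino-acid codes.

Answer: MTSMLAGNAINS

Derivation:
start AUG at pos 3
pos 3: AUG -> M; peptide=M
pos 6: ACG -> T; peptide=MT
pos 9: AGC -> S; peptide=MTS
pos 12: AUG -> M; peptide=MTSM
pos 15: CUA -> L; peptide=MTSML
pos 18: GCG -> A; peptide=MTSMLA
pos 21: GGU -> G; peptide=MTSMLAG
pos 24: AAU -> N; peptide=MTSMLAGN
pos 27: GCG -> A; peptide=MTSMLAGNA
pos 30: AUA -> I; peptide=MTSMLAGNAI
pos 33: AAC -> N; peptide=MTSMLAGNAIN
pos 36: UCA -> S; peptide=MTSMLAGNAINS
pos 39: UAG -> STOP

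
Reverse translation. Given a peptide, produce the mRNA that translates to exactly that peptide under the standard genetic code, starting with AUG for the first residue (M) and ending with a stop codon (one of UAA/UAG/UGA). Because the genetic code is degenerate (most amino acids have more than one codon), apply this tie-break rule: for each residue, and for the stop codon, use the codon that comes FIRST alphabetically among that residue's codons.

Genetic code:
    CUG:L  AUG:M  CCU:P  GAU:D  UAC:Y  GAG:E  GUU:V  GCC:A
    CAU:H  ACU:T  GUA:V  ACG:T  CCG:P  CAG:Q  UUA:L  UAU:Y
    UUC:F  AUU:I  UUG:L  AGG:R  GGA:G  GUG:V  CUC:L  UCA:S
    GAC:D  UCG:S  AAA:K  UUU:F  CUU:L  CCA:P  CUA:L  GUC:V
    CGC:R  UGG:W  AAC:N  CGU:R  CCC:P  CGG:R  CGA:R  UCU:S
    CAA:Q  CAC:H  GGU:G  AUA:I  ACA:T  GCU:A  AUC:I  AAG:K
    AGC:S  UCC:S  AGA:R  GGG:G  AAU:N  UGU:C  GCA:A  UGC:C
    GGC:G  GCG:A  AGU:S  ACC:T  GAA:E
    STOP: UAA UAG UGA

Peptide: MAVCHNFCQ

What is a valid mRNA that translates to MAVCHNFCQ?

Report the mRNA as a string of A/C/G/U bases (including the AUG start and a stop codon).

residue 1: M -> AUG (start codon)
residue 2: A codons sorted = GCA,GCC,GCG,GCU -> pick first = GCA
residue 3: V codons sorted = GUA,GUC,GUG,GUU -> pick first = GUA
residue 4: C codons sorted = UGC,UGU -> pick first = UGC
residue 5: H codons sorted = CAC,CAU -> pick first = CAC
residue 6: N codons sorted = AAC,AAU -> pick first = AAC
residue 7: F codons sorted = UUC,UUU -> pick first = UUC
residue 8: C codons sorted = UGC,UGU -> pick first = UGC
residue 9: Q codons sorted = CAA,CAG -> pick first = CAA
terminator: stop codons sorted = UAA,UAG,UGA -> pick first = UAA

Answer: mRNA: AUGGCAGUAUGCCACAACUUCUGCCAAUAA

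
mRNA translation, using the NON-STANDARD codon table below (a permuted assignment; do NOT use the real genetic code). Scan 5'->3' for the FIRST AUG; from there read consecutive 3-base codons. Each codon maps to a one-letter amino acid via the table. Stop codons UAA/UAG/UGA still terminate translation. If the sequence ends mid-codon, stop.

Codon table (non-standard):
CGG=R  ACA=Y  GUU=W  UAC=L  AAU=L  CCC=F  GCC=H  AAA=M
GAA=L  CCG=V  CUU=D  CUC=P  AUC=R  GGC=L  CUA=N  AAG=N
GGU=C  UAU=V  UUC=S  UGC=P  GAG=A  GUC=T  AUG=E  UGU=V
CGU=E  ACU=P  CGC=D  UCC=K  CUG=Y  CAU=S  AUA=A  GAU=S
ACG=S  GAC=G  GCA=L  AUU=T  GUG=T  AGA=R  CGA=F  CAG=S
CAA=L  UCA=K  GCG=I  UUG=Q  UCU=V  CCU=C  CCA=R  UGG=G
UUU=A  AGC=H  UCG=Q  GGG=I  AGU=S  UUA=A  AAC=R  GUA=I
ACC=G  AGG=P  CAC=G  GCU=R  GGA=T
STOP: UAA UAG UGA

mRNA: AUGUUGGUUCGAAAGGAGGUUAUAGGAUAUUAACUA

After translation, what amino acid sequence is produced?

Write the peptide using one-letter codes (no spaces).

Answer: EQWFNAWATV

Derivation:
start AUG at pos 0
pos 0: AUG -> E; peptide=E
pos 3: UUG -> Q; peptide=EQ
pos 6: GUU -> W; peptide=EQW
pos 9: CGA -> F; peptide=EQWF
pos 12: AAG -> N; peptide=EQWFN
pos 15: GAG -> A; peptide=EQWFNA
pos 18: GUU -> W; peptide=EQWFNAW
pos 21: AUA -> A; peptide=EQWFNAWA
pos 24: GGA -> T; peptide=EQWFNAWAT
pos 27: UAU -> V; peptide=EQWFNAWATV
pos 30: UAA -> STOP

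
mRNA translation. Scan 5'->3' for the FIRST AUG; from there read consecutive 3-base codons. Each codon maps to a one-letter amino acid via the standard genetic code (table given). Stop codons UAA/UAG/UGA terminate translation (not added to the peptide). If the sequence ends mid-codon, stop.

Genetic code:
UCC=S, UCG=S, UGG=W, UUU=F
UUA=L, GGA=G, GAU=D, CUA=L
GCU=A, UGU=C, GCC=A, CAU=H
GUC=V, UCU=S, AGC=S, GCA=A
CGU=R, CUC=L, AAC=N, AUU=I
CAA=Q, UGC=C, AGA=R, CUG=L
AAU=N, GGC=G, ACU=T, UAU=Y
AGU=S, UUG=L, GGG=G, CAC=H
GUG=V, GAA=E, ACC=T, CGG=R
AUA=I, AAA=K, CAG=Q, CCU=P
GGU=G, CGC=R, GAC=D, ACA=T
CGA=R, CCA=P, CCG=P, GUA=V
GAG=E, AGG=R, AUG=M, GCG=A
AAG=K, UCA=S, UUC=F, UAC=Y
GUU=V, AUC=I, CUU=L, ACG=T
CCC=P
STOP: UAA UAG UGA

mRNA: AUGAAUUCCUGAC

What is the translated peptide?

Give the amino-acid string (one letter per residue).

Answer: MNS

Derivation:
start AUG at pos 0
pos 0: AUG -> M; peptide=M
pos 3: AAU -> N; peptide=MN
pos 6: UCC -> S; peptide=MNS
pos 9: UGA -> STOP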